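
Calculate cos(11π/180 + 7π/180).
cos(11π/180 + 7π/180) = cos 11π/180 cos 7π/180 - sin 11π/180 sin 7π/180 = 0.9511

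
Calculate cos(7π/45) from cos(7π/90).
cos(7π/45) = cos²7π/90 - sin²7π/90 = 0.8829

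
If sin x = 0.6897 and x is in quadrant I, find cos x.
cos x = 0.7241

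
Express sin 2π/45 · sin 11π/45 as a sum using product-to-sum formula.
sin 2π/45 sin 11π/45 = (1/2)[cos(2π/45-11π/45) - cos(2π/45+11π/45)]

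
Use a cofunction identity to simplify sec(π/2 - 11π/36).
sec(π/2 - 11π/36) = csc(11π/36)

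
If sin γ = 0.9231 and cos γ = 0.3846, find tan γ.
tan γ = sin γ / cos γ = 2.4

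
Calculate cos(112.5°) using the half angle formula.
cos(112.5°) = -√((1 + cos 225°)/2) = -0.3827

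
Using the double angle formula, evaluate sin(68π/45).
sin(68π/45) = 2 sin 34π/45 cos 34π/45 = -0.9994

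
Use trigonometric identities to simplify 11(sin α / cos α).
11(sin α / cos α) = 11(tan α) (using Quotient identity)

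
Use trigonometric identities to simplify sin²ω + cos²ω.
sin²ω + cos²ω = 1 (using Pythagorean identity)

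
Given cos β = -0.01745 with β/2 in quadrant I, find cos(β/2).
cos(β/2) = ±√((1 + cos β)/2); positive since β/2 ∈ QI, so cos(β/2) = 0.7009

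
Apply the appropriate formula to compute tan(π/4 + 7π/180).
tan(π/4 + 7π/180) = (tan π/4 + tan 7π/180)/(1 - tan π/4 tan 7π/180) = 1.28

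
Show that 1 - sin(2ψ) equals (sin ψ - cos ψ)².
RHS = sin²ψ - 2 sin ψ cos ψ + cos²ψ = (sin²ψ + cos²ψ) - 2 sin ψ cos ψ = 1 - sin(2ψ) = LHS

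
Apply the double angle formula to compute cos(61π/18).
cos(61π/18) = cos²61π/36 - sin²61π/36 = -0.342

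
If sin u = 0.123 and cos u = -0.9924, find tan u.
tan u = sin u / cos u = -0.1239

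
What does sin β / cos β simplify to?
sin β / cos β = tan β (using Quotient identity)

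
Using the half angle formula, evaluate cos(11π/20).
cos(11π/20) = -√((1 + cos 11π/10)/2) = -0.1564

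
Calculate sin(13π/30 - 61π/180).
sin(13π/30 - 61π/180) = sin 13π/30 cos 61π/180 - cos 13π/30 sin 61π/180 = 0.2924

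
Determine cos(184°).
cos(184°) = -0.9976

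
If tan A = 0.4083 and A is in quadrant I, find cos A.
cos A = 0.9258 (using tan²A + 1 = sec²A)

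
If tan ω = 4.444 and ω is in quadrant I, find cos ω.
cos ω = 0.2195 (using tan²ω + 1 = sec²ω)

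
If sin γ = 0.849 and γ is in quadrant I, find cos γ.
cos γ = 0.5284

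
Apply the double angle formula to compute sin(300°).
sin(300°) = 2 sin 150° cos 150° = -√3/2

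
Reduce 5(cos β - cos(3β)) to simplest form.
5(cos β - cos(3β)) = 5(2 sin(2β) sin β) (using Sum-to-product)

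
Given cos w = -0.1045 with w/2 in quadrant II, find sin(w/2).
sin(w/2) = ±√((1 - cos w)/2); positive since w/2 ∈ QII, so sin(w/2) = 0.7431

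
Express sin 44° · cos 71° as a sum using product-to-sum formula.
sin 44° cos 71° = (1/2)[sin(44°+71°) + sin(44°-71°)]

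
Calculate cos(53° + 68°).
cos(53° + 68°) = cos 53° cos 68° - sin 53° sin 68° = -0.515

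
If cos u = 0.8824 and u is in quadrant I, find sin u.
sin u = 0.4705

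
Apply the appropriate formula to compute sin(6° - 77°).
sin(6° - 77°) = sin 6° cos 77° - cos 6° sin 77° = -0.9455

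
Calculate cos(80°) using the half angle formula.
cos(80°) = √((1 + cos 160°)/2) = 0.1736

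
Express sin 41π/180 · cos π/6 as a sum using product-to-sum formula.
sin 41π/180 cos π/6 = (1/2)[sin(41π/180+π/6) + sin(41π/180-π/6)]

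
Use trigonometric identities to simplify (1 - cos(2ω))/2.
(1 - cos(2ω))/2 = sin²ω (using Power reduction)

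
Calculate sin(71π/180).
sin(71π/180) = 0.9455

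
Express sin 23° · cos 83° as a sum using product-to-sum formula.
sin 23° cos 83° = (1/2)[sin(23°+83°) + sin(23°-83°)]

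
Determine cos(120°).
cos(120°) = -1/2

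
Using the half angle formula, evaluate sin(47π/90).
sin(47π/90) = √((1 - cos 47π/45)/2) = 0.9976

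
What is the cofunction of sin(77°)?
sin(77°) = cos(90° - 77°) = cos(13°)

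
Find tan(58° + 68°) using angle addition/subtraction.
tan(58° + 68°) = (tan 58° + tan 68°)/(1 - tan 58° tan 68°) = -1.376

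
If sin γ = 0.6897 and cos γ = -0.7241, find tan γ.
tan γ = sin γ / cos γ = -0.9525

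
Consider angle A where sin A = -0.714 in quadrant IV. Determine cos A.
cos A = √(1 - sin²A) = 0.7001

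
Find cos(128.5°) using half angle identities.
cos(128.5°) = -√((1 + cos 257°)/2) = -0.6225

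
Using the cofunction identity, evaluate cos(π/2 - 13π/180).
cos(π/2 - 13π/180) = sin(13π/180) = 0.225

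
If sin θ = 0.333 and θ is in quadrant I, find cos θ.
cos θ = 0.9429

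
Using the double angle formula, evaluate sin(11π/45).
sin(11π/45) = 2 sin 11π/90 cos 11π/90 = 0.6947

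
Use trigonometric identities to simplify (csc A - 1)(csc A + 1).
(csc A - 1)(csc A + 1) = cot²A (using Diff. of squares)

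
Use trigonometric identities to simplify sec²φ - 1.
sec²φ - 1 = tan²φ (using Pythagorean identity)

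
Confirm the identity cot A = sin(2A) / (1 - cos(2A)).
RHS = 2 sin A cos A / (2sin²A) = cos A/sin A = cot A = LHS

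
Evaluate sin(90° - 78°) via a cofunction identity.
sin(90° - 78°) = cos(78°) = 0.2079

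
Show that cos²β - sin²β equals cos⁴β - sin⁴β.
RHS = (cos²β - sin²β)(cos²β + sin²β) = (cos²β - sin²β) · 1 = cos²β - sin²β = LHS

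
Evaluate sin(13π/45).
sin(13π/45) = 0.788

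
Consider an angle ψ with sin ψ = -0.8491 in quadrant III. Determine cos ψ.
cos ψ = ±√(1 - sin²ψ) = -0.5282 (negative in QIII)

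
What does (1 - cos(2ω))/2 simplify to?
(1 - cos(2ω))/2 = sin²ω (using Power reduction)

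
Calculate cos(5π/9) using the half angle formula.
cos(5π/9) = -√((1 + cos 10π/9)/2) = -0.1736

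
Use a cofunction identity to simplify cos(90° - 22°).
cos(90° - 22°) = sin(22°)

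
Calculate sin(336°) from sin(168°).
sin(336°) = 2 sin 168° cos 168° = -0.4067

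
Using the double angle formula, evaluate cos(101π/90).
cos(101π/90) = cos²101π/180 - sin²101π/180 = -0.9272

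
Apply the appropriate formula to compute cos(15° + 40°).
cos(15° + 40°) = cos 15° cos 40° - sin 15° sin 40° = 0.5736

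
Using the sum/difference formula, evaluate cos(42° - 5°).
cos(42° - 5°) = cos 42° cos 5° + sin 42° sin 5° = 0.7986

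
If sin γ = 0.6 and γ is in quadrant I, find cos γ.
cos γ = 0.8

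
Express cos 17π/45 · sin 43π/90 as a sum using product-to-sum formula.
cos 17π/45 sin 43π/90 = (1/2)[sin(17π/45+43π/90) - sin(17π/45-43π/90)]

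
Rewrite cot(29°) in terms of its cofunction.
cot(29°) = tan(90° - 29°) = tan(61°)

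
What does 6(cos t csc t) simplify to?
6(cos t csc t) = 6(cot t) (using Reciprocal + quotient)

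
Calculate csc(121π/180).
csc(121π/180) = 1.167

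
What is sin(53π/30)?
sin(53π/30) = -0.6691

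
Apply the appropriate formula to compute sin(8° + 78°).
sin(8° + 78°) = sin 8° cos 78° + cos 8° sin 78° = 0.9976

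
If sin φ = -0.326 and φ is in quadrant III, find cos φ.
cos φ = -0.9454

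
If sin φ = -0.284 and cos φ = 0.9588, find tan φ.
tan φ = sin φ / cos φ = -0.2962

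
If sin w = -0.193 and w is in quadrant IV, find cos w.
cos w = 0.9812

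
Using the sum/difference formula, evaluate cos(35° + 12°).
cos(35° + 12°) = cos 35° cos 12° - sin 35° sin 12° = 0.682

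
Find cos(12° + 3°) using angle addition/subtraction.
cos(12° + 3°) = cos 12° cos 3° - sin 12° sin 3° = (√6+√2)/4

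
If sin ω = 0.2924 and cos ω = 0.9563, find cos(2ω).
cos(2ω) = cos²ω - sin²ω = 0.829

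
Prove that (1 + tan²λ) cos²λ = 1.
LHS = sec²λ · cos²λ = (1/cos²λ) · cos²λ = 1 = RHS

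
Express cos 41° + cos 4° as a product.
cos 41° + cos 4° = 2 cos(22.5°) cos(18.5°)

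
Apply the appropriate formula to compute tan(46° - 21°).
tan(46° - 21°) = (tan 46° - tan 21°)/(1 + tan 46° tan 21°) = 0.4663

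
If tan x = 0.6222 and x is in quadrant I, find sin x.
sin x = 0.5283 (using tan²x + 1 = sec²x)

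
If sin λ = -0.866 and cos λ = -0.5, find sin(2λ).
sin(2λ) = 2 sin λ cos λ = 0.866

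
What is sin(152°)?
sin(152°) = 0.4695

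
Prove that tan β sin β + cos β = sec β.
LHS = sin²β/cos β + cos β = (sin²β + cos²β)/cos β = 1/cos β = sec β = RHS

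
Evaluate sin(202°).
sin(202°) = -0.3746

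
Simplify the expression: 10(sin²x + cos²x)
10(sin²x + cos²x) = 10 (using Pythagorean identity)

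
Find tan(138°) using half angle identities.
tan(138°) = sin 276° / (1 + cos 276°) = -0.9004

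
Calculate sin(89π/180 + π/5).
sin(89π/180 + π/5) = sin 89π/180 cos π/5 + cos 89π/180 sin π/5 = 0.8192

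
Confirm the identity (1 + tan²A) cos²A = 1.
LHS = sec²A · cos²A = (1/cos²A) · cos²A = 1 = RHS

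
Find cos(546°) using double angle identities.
cos(546°) = cos²273° - sin²273° = -0.9945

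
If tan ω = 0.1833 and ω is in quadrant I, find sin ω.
sin ω = 0.1803 (using tan²ω + 1 = sec²ω)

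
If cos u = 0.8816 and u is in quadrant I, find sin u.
sin u = 0.472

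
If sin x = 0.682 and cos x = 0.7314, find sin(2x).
sin(2x) = 2 sin x cos x = 0.9976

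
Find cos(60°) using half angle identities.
cos(60°) = √((1 + cos 120°)/2) = 1/2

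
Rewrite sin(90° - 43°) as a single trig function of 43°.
sin(90° - 43°) = cos(43°)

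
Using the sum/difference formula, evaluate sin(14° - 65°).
sin(14° - 65°) = sin 14° cos 65° - cos 14° sin 65° = -0.7771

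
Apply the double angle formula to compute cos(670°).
cos(670°) = cos²335° - sin²335° = 0.6428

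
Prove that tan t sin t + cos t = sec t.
LHS = sin²t/cos t + cos t = (sin²t + cos²t)/cos t = 1/cos t = sec t = RHS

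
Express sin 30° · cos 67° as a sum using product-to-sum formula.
sin 30° cos 67° = (1/2)[sin(30°+67°) + sin(30°-67°)]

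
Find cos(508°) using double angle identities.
cos(508°) = cos²254° - sin²254° = -0.848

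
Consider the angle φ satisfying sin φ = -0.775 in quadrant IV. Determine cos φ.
cos φ = √(1 - sin²φ) = 0.632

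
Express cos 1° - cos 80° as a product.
cos 1° - cos 80° = -2 sin(40.5°) sin(-39.5°)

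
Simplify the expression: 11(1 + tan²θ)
11(1 + tan²θ) = 11(sec²θ) (using Pythagorean identity)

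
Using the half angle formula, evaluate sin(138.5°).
sin(138.5°) = √((1 - cos 277°)/2) = 0.6626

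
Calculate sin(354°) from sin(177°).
sin(354°) = 2 sin 177° cos 177° = -0.1045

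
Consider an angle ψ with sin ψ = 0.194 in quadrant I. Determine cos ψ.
cos ψ = √(1 - sin²ψ) = 0.981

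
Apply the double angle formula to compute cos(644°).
cos(644°) = cos²322° - sin²322° = 0.2419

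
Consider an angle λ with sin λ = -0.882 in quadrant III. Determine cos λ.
cos λ = ±√(1 - sin²λ) = -0.4712 (negative in QIII)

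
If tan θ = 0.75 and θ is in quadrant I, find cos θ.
cos θ = 0.8 (using tan²θ + 1 = sec²θ)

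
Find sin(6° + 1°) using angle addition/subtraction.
sin(6° + 1°) = sin 6° cos 1° + cos 6° sin 1° = 0.1219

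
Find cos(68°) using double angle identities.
cos(68°) = 1 - 2sin²34° = 0.3746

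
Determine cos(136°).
cos(136°) = -0.7193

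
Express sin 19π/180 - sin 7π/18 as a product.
sin 19π/180 - sin 7π/18 = 2 cos(89π/360) sin(-17π/120)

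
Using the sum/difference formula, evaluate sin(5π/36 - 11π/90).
sin(5π/36 - 11π/90) = sin 5π/36 cos 11π/90 - cos 5π/36 sin 11π/90 = 0.05234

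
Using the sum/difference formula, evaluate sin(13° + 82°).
sin(13° + 82°) = sin 13° cos 82° + cos 13° sin 82° = 0.9962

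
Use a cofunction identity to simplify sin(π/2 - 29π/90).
sin(π/2 - 29π/90) = cos(29π/90)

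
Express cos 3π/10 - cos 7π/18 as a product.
cos 3π/10 - cos 7π/18 = -2 sin(31π/90) sin(-2π/45)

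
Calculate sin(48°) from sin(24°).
sin(48°) = 2 sin 24° cos 24° = 0.7431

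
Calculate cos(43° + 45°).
cos(43° + 45°) = cos 43° cos 45° - sin 43° sin 45° = 0.0349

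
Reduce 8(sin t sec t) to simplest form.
8(sin t sec t) = 8(tan t) (using Reciprocal + quotient)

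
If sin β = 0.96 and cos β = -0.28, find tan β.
tan β = sin β / cos β = -3.429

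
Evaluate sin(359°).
sin(359°) = -0.01745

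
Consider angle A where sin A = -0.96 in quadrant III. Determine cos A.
cos A = ±√(1 - sin²A) = -0.28 (negative in QIII)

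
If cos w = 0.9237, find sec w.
sec w = 1/cos w = 1.083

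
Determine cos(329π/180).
cos(329π/180) = 0.8572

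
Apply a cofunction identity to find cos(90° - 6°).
cos(90° - 6°) = sin(6°) = 0.1045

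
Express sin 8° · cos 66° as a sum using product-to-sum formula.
sin 8° cos 66° = (1/2)[sin(8°+66°) + sin(8°-66°)]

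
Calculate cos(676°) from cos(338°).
cos(676°) = 2cos²338° - 1 = 0.7193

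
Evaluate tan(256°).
tan(256°) = 4.011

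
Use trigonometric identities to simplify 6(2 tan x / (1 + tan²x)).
6(2 tan x / (1 + tan²x)) = 6(sin(2x)) (using Double angle)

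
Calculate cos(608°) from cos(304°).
cos(608°) = cos²304° - sin²304° = -0.3746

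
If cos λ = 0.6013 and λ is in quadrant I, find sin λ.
sin λ = 0.799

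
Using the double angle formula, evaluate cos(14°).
cos(14°) = 2cos²7° - 1 = 0.9703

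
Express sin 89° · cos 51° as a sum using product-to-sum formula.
sin 89° cos 51° = (1/2)[sin(89°+51°) + sin(89°-51°)]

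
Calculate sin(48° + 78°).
sin(48° + 78°) = sin 48° cos 78° + cos 48° sin 78° = 0.809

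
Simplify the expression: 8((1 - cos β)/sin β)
8((1 - cos β)/sin β) = 8(tan(β/2)) (using Half angle)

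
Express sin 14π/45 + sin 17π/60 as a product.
sin 14π/45 + sin 17π/60 = 2 sin(107π/360) cos(π/72)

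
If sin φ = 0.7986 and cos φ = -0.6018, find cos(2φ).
cos(2φ) = cos²φ - sin²φ = -0.2756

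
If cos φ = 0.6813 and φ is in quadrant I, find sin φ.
sin φ = 0.732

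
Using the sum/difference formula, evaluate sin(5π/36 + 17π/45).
sin(5π/36 + 17π/45) = sin 5π/36 cos 17π/45 + cos 5π/36 sin 17π/45 = 0.9986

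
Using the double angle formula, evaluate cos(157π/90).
cos(157π/90) = 2cos²157π/180 - 1 = 0.6947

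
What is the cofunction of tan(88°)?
tan(88°) = cot(90° - 88°) = cot(2°)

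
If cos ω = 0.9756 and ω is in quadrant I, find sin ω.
sin ω = 0.2196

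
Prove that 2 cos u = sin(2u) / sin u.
RHS = 2 sin u cos u / sin u = 2 cos u = LHS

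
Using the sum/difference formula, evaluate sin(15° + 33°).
sin(15° + 33°) = sin 15° cos 33° + cos 15° sin 33° = 0.7431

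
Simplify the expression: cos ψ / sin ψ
cos ψ / sin ψ = cot ψ (using Quotient identity)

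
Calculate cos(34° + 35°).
cos(34° + 35°) = cos 34° cos 35° - sin 34° sin 35° = 0.3584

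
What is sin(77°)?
sin(77°) = 0.9744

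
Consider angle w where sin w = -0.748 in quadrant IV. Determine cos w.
cos w = √(1 - sin²w) = 0.6637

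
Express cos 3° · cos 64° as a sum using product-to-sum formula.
cos 3° cos 64° = (1/2)[cos(3°-64°) + cos(3°+64°)]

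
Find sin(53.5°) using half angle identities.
sin(53.5°) = √((1 - cos 107°)/2) = 0.8039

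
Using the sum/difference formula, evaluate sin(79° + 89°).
sin(79° + 89°) = sin 79° cos 89° + cos 79° sin 89° = 0.2079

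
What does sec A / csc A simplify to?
sec A / csc A = tan A (using Reciprocal identities)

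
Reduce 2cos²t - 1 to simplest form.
2cos²t - 1 = cos(2t) (using Double angle)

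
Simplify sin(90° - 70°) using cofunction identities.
sin(90° - 70°) = cos(70°)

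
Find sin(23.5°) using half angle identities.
sin(23.5°) = √((1 - cos 47°)/2) = 0.3987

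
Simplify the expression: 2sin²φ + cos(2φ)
2sin²φ + cos(2φ) = 1 (using Double angle)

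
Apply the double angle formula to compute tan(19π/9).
tan(19π/9) = 2 tan 19π/18 / (1 - tan²19π/18) = 0.364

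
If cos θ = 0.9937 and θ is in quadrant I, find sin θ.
sin θ = 0.1121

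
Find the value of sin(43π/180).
sin(43π/180) = 0.682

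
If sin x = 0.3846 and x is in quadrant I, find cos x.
cos x = 0.9231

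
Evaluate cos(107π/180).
cos(107π/180) = -0.2924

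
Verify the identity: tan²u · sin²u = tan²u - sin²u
RHS = sin²u/cos²u - sin²u = sin²u(1/cos²u - 1) = sin²u · (1 - cos²u)/cos²u = sin²u · sin²u/cos²u = sin²u · tan²u = LHS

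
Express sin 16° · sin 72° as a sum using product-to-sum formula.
sin 16° sin 72° = (1/2)[cos(16°-72°) - cos(16°+72°)]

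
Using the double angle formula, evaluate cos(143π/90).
cos(143π/90) = cos²143π/180 - sin²143π/180 = 0.2756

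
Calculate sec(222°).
sec(222°) = -1.346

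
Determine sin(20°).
sin(20°) = 0.342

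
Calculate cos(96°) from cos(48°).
cos(96°) = cos²48° - sin²48° = -0.1045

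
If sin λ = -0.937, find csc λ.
csc λ = 1/sin λ = -1.067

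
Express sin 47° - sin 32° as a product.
sin 47° - sin 32° = 2 cos(39.5°) sin(7.5°)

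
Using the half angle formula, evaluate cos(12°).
cos(12°) = √((1 + cos 24°)/2) = 0.9781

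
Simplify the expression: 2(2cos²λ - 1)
2(2cos²λ - 1) = 2(cos(2λ)) (using Double angle)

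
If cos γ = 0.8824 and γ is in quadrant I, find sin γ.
sin γ = 0.4705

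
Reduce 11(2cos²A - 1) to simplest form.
11(2cos²A - 1) = 11(cos(2A)) (using Double angle)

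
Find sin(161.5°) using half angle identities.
sin(161.5°) = √((1 - cos 323°)/2) = 0.3173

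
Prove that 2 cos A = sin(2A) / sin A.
RHS = 2 sin A cos A / sin A = 2 cos A = LHS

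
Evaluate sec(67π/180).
sec(67π/180) = 2.559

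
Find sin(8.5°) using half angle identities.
sin(8.5°) = √((1 - cos 17°)/2) = 0.1478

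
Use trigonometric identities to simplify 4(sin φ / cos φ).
4(sin φ / cos φ) = 4(tan φ) (using Quotient identity)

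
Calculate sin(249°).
sin(249°) = -0.9336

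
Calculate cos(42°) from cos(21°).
cos(42°) = 1 - 2sin²21° = 0.7431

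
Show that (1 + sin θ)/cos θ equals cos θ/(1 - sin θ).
LHS = (1 + sin θ)(1 - sin θ) / (cos θ(1 - sin θ)) = (1 - sin²θ) / (cos θ(1 - sin θ)) = cos²θ / (cos θ(1 - sin θ)) = cos θ/(1 - sin θ) = RHS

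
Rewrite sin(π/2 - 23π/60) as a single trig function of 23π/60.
sin(π/2 - 23π/60) = cos(23π/60)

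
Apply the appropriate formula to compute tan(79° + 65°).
tan(79° + 65°) = (tan 79° + tan 65°)/(1 - tan 79° tan 65°) = -0.7265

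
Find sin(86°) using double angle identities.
sin(86°) = 2 sin 43° cos 43° = 0.9976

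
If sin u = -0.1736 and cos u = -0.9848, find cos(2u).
cos(2u) = cos²u - sin²u = 0.9397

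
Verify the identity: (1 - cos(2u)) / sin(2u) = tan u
LHS = 2sin²u / (2 sin u cos u) = sin u/cos u = tan u = RHS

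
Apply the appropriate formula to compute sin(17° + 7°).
sin(17° + 7°) = sin 17° cos 7° + cos 17° sin 7° = 0.4067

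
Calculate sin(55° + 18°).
sin(55° + 18°) = sin 55° cos 18° + cos 55° sin 18° = 0.9563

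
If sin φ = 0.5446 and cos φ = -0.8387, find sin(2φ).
sin(2φ) = 2 sin φ cos φ = -0.9135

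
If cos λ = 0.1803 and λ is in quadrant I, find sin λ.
sin λ = 0.9836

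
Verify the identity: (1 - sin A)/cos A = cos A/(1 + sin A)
LHS = (1 - sin A)(1 + sin A) / (cos A(1 + sin A)) = (1 - sin²A) / (cos A(1 + sin A)) = cos²A / (cos A(1 + sin A)) = cos A/(1 + sin A) = RHS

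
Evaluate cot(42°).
cot(42°) = 1.111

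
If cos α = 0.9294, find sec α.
sec α = 1/cos α = 1.076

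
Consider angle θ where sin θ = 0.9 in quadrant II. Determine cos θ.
cos θ = ±√(1 - sin²θ) = -0.4359 (negative in QII)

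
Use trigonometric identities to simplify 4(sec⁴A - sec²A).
4(sec⁴A - sec²A) = 4(tan⁴A + tan²A) (using Pythagorean)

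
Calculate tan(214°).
tan(214°) = 0.6745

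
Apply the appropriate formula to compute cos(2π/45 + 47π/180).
cos(2π/45 + 47π/180) = cos 2π/45 cos 47π/180 - sin 2π/45 sin 47π/180 = 0.5736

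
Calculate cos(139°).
cos(139°) = -0.7547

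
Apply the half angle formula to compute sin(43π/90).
sin(43π/90) = √((1 - cos 43π/45)/2) = 0.9976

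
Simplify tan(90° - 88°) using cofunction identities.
tan(90° - 88°) = cot(88°)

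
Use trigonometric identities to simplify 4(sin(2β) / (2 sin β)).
4(sin(2β) / (2 sin β)) = 4(cos β) (using Double angle)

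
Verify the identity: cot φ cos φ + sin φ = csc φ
LHS = cos²φ/sin φ + sin φ = (cos²φ + sin²φ)/sin φ = 1/sin φ = csc φ = RHS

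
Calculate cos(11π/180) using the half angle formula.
cos(11π/180) = √((1 + cos 11π/90)/2) = 0.9816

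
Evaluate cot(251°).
cot(251°) = 0.3443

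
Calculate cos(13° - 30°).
cos(13° - 30°) = cos 13° cos 30° + sin 13° sin 30° = 0.9563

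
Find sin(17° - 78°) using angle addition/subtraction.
sin(17° - 78°) = sin 17° cos 78° - cos 17° sin 78° = -0.8746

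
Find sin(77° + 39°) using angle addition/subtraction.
sin(77° + 39°) = sin 77° cos 39° + cos 77° sin 39° = 0.8988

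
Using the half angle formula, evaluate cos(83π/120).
cos(83π/120) = -√((1 + cos 83π/60)/2) = -0.5664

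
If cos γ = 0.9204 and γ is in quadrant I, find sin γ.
sin γ = 0.391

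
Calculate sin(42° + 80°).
sin(42° + 80°) = sin 42° cos 80° + cos 42° sin 80° = 0.848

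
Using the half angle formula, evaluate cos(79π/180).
cos(79π/180) = √((1 + cos 79π/90)/2) = 0.1908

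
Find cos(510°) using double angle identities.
cos(510°) = 1 - 2sin²255° = -√3/2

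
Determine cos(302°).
cos(302°) = 0.5299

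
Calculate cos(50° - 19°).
cos(50° - 19°) = cos 50° cos 19° + sin 50° sin 19° = 0.8572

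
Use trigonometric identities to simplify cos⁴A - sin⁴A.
cos⁴A - sin⁴A = cos(2A) (using Factoring + double angle)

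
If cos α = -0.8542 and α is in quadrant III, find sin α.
sin α = -0.5199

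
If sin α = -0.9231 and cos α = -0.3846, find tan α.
tan α = sin α / cos α = 2.4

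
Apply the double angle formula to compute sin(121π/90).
sin(121π/90) = 2 sin 121π/180 cos 121π/180 = -0.8829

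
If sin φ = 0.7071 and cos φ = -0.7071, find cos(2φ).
cos(2φ) = cos²φ - sin²φ = 0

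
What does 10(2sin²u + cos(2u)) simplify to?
10(2sin²u + cos(2u)) = 10 (using Double angle)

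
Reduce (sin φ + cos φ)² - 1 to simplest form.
(sin φ + cos φ)² - 1 = sin(2φ) (using Pythagorean + double angle)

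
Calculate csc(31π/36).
csc(31π/36) = 2.366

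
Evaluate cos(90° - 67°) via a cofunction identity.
cos(90° - 67°) = sin(67°) = 0.9205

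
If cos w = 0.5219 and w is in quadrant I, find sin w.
sin w = 0.853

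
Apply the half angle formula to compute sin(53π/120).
sin(53π/120) = √((1 - cos 53π/60)/2) = 0.9833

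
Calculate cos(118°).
cos(118°) = -0.4695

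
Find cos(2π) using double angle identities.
cos(2π) = 1 - 2sin²π = 1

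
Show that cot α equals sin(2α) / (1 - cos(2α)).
RHS = 2 sin α cos α / (2sin²α) = cos α/sin α = cot α = LHS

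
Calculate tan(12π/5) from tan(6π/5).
tan(12π/5) = 2 tan 6π/5 / (1 - tan²6π/5) = 3.078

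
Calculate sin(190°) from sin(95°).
sin(190°) = 2 sin 95° cos 95° = -0.1736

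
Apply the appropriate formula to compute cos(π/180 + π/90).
cos(π/180 + π/90) = cos π/180 cos π/90 - sin π/180 sin π/90 = 0.9986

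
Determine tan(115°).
tan(115°) = -2.145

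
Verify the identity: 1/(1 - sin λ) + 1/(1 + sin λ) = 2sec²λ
LHS = [(1 + sin λ) + (1 - sin λ)] / [(1 - sin λ)(1 + sin λ)] = 2/(1 - sin²λ) = 2/cos²λ = 2sec²λ = RHS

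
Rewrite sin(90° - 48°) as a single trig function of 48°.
sin(90° - 48°) = cos(48°)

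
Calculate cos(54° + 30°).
cos(54° + 30°) = cos 54° cos 30° - sin 54° sin 30° = 0.1045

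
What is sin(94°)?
sin(94°) = 0.9976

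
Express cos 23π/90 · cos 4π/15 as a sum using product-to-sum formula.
cos 23π/90 cos 4π/15 = (1/2)[cos(23π/90-4π/15) + cos(23π/90+4π/15)]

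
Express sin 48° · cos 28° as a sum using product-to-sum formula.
sin 48° cos 28° = (1/2)[sin(48°+28°) + sin(48°-28°)]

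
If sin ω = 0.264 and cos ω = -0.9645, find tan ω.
tan ω = sin ω / cos ω = -0.2737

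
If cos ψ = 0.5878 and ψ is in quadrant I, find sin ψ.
sin ψ = 0.809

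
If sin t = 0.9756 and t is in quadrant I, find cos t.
cos t = 0.2196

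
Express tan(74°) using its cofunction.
tan(74°) = cot(90° - 74°) = cot(16°)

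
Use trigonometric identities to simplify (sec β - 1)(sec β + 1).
(sec β - 1)(sec β + 1) = tan²β (using Diff. of squares)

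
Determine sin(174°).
sin(174°) = 0.1045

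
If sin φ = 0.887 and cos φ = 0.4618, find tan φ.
tan φ = sin φ / cos φ = 1.921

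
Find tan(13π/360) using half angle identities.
tan(13π/360) = sin 13π/180 / (1 + cos 13π/180) = 0.1139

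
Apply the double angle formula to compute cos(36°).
cos(36°) = 2cos²18° - 1 = 0.809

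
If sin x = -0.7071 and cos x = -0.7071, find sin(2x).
sin(2x) = 2 sin x cos x = 1.0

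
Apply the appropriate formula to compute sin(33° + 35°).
sin(33° + 35°) = sin 33° cos 35° + cos 33° sin 35° = 0.9272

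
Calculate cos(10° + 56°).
cos(10° + 56°) = cos 10° cos 56° - sin 10° sin 56° = 0.4067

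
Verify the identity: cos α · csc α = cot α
LHS = cos α · (1/sin α) = cos α/sin α = cot α = RHS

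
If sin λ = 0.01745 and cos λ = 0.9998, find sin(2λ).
sin(2λ) = 2 sin λ cos λ = 0.03489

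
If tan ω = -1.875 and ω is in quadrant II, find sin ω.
sin ω = 0.8824 (using tan²ω + 1 = sec²ω)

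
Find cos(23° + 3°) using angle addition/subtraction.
cos(23° + 3°) = cos 23° cos 3° - sin 23° sin 3° = 0.8988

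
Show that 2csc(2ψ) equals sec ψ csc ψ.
LHS = 2/sin(2ψ) = 2/(2 sin ψ cos ψ) = 1/(sin ψ cos ψ) = (1/cos ψ)(1/sin ψ) = sec ψ csc ψ = RHS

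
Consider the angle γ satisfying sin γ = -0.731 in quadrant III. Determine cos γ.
cos γ = ±√(1 - sin²γ) = -0.6824 (negative in QIII)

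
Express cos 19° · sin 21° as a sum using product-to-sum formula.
cos 19° sin 21° = (1/2)[sin(19°+21°) - sin(19°-21°)]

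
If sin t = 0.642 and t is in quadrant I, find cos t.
cos t = 0.7667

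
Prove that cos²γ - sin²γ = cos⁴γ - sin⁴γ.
RHS = (cos²γ - sin²γ)(cos²γ + sin²γ) = (cos²γ - sin²γ) · 1 = cos²γ - sin²γ = LHS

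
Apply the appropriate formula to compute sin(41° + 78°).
sin(41° + 78°) = sin 41° cos 78° + cos 41° sin 78° = 0.8746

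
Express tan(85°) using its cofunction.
tan(85°) = cot(90° - 85°) = cot(5°)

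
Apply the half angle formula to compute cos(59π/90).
cos(59π/90) = -√((1 + cos 59π/45)/2) = -0.4695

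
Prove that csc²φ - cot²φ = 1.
LHS = 1/sin²φ - cos²φ/sin²φ = (1 - cos²φ)/sin²φ = sin²φ/sin²φ = 1 = RHS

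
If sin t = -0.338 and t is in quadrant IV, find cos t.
cos t = 0.9411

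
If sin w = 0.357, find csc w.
csc w = 1/sin w = 2.801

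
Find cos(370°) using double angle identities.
cos(370°) = cos²185° - sin²185° = 0.9848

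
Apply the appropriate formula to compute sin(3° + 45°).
sin(3° + 45°) = sin 3° cos 45° + cos 3° sin 45° = 0.7431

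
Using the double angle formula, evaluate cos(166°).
cos(166°) = 1 - 2sin²83° = -0.9703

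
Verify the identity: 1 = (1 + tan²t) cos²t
RHS = sec²t · cos²t = (1/cos²t) · cos²t = 1 = LHS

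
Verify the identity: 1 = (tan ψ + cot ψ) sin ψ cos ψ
RHS = (sin ψ/cos ψ + cos ψ/sin ψ) sin ψ cos ψ = ((sin²ψ + cos²ψ)/(sin ψ cos ψ)) · sin ψ cos ψ = sin²ψ + cos²ψ = 1 = LHS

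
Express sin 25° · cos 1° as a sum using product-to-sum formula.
sin 25° cos 1° = (1/2)[sin(25°+1°) + sin(25°-1°)]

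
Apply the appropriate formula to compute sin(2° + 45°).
sin(2° + 45°) = sin 2° cos 45° + cos 2° sin 45° = 0.7314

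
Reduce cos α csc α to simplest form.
cos α csc α = cot α (using Reciprocal + quotient)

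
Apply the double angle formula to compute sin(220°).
sin(220°) = 2 sin 110° cos 110° = -0.6428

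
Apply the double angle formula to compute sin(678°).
sin(678°) = 2 sin 339° cos 339° = -0.6691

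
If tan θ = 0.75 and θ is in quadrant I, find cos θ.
cos θ = 0.8 (using tan²θ + 1 = sec²θ)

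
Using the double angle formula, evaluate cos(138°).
cos(138°) = cos²69° - sin²69° = -0.7431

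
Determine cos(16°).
cos(16°) = 0.9613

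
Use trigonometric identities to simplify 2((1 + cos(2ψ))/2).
2((1 + cos(2ψ))/2) = 2(cos²ψ) (using Power reduction)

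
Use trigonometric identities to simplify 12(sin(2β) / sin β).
12(sin(2β) / sin β) = 12(2 cos β) (using Double angle)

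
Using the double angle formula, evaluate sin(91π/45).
sin(91π/45) = 2 sin 91π/90 cos 91π/90 = 0.06976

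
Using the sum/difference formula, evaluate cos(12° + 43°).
cos(12° + 43°) = cos 12° cos 43° - sin 12° sin 43° = 0.5736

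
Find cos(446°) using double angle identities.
cos(446°) = cos²223° - sin²223° = 0.06976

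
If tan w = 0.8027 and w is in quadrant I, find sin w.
sin w = 0.626 (using tan²w + 1 = sec²w)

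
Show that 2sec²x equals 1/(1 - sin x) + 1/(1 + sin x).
RHS = [(1 + sin x) + (1 - sin x)] / [(1 - sin x)(1 + sin x)] = 2/(1 - sin²x) = 2/cos²x = 2sec²x = LHS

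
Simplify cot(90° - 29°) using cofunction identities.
cot(90° - 29°) = tan(29°)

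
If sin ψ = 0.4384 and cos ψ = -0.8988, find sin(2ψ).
sin(2ψ) = 2 sin ψ cos ψ = -0.7881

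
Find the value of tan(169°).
tan(169°) = -0.1944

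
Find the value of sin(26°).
sin(26°) = 0.4384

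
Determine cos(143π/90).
cos(143π/90) = 0.2756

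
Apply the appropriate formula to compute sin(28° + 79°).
sin(28° + 79°) = sin 28° cos 79° + cos 28° sin 79° = 0.9563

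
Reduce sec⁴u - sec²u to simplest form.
sec⁴u - sec²u = tan⁴u + tan²u (using Pythagorean)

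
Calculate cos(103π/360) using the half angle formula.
cos(103π/360) = √((1 + cos 103π/180)/2) = 0.6225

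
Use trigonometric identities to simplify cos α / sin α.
cos α / sin α = cot α (using Quotient identity)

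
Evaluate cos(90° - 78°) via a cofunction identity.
cos(90° - 78°) = sin(78°) = 0.9781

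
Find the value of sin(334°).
sin(334°) = -0.4384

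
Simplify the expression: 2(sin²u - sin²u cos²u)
2(sin²u - sin²u cos²u) = 2(sin⁴u) (using Factoring)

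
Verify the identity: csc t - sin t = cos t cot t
LHS = 1/sin t - sin t = (1 - sin²t)/sin t = cos²t/sin t = cos t · (cos t/sin t) = cos t cot t = RHS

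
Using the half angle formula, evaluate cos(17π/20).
cos(17π/20) = -√((1 + cos 17π/10)/2) = -0.891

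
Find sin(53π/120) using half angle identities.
sin(53π/120) = √((1 - cos 53π/60)/2) = 0.9833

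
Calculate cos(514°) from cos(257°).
cos(514°) = cos²257° - sin²257° = -0.8988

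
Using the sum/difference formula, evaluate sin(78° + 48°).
sin(78° + 48°) = sin 78° cos 48° + cos 78° sin 48° = 0.809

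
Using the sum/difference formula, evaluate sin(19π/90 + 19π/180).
sin(19π/90 + 19π/180) = sin 19π/90 cos 19π/180 + cos 19π/90 sin 19π/180 = 0.8387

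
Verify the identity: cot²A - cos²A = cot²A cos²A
LHS = cos²A/sin²A - cos²A = cos²A(1/sin²A - 1) = cos²A · (1 - sin²A)/sin²A = cos²A · cos²A/sin²A = cos²A · cot²A = RHS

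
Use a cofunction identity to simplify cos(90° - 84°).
cos(90° - 84°) = sin(84°)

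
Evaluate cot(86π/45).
cot(86π/45) = -3.487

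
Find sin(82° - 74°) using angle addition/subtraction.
sin(82° - 74°) = sin 82° cos 74° - cos 82° sin 74° = 0.1392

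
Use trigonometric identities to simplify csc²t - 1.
csc²t - 1 = cot²t (using Pythagorean identity)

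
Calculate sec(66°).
sec(66°) = 2.459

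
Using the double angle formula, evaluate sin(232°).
sin(232°) = 2 sin 116° cos 116° = -0.788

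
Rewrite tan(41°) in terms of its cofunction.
tan(41°) = cot(90° - 41°) = cot(49°)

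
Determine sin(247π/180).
sin(247π/180) = -0.9205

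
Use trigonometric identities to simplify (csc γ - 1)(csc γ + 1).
(csc γ - 1)(csc γ + 1) = cot²γ (using Diff. of squares)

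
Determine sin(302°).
sin(302°) = -0.848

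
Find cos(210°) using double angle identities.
cos(210°) = 1 - 2sin²105° = -√3/2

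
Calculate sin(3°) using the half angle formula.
sin(3°) = √((1 - cos 6°)/2) = 0.05234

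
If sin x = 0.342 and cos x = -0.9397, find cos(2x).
cos(2x) = cos²x - sin²x = 0.7661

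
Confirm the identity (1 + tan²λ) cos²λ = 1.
LHS = sec²λ · cos²λ = (1/cos²λ) · cos²λ = 1 = RHS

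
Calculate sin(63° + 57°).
sin(63° + 57°) = sin 63° cos 57° + cos 63° sin 57° = √3/2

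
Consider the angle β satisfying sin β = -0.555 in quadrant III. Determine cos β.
cos β = ±√(1 - sin²β) = -0.8319 (negative in QIII)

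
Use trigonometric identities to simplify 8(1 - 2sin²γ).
8(1 - 2sin²γ) = 8(cos(2γ)) (using Double angle)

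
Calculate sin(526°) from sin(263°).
sin(526°) = 2 sin 263° cos 263° = 0.2419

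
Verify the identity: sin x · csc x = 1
LHS = sin x · (1/sin x) = 1 = RHS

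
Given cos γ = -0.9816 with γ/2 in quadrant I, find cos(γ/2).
cos(γ/2) = ±√((1 + cos γ)/2); positive since γ/2 ∈ QI, so cos(γ/2) = 0.09592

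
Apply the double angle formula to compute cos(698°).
cos(698°) = cos²349° - sin²349° = 0.9272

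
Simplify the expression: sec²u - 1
sec²u - 1 = tan²u (using Pythagorean identity)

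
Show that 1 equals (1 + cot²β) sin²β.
RHS = csc²β · sin²β = (1/sin²β) · sin²β = 1 = LHS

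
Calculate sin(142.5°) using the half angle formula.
sin(142.5°) = √((1 - cos 285°)/2) = 0.6088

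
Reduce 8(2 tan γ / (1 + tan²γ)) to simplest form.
8(2 tan γ / (1 + tan²γ)) = 8(sin(2γ)) (using Double angle)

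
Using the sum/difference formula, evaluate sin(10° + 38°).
sin(10° + 38°) = sin 10° cos 38° + cos 10° sin 38° = 0.7431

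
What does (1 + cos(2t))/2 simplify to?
(1 + cos(2t))/2 = cos²t (using Power reduction)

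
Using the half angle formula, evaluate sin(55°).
sin(55°) = √((1 - cos 110°)/2) = 0.8192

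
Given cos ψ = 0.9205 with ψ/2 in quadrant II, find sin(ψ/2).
sin(ψ/2) = ±√((1 - cos ψ)/2); positive since ψ/2 ∈ QII, so sin(ψ/2) = 0.1994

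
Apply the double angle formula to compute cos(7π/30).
cos(7π/30) = cos²7π/60 - sin²7π/60 = 0.7431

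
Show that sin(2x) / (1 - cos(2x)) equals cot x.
LHS = 2 sin x cos x / (2sin²x) = cos x/sin x = cot x = RHS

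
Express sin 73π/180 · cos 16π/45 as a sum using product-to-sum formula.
sin 73π/180 cos 16π/45 = (1/2)[sin(73π/180+16π/45) + sin(73π/180-16π/45)]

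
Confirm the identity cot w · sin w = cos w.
LHS = (cos w/sin w) · sin w = cos w = RHS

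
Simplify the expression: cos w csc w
cos w csc w = cot w (using Reciprocal + quotient)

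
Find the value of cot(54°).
cot(54°) = 0.7265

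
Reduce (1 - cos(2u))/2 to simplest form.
(1 - cos(2u))/2 = sin²u (using Power reduction)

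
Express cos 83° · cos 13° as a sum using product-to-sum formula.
cos 83° cos 13° = (1/2)[cos(83°-13°) + cos(83°+13°)]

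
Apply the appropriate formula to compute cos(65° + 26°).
cos(65° + 26°) = cos 65° cos 26° - sin 65° sin 26° = -0.01745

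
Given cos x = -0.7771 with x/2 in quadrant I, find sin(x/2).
sin(x/2) = ±√((1 - cos x)/2); positive since x/2 ∈ QI, so sin(x/2) = 0.9426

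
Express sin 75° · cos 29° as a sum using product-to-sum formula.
sin 75° cos 29° = (1/2)[sin(75°+29°) + sin(75°-29°)]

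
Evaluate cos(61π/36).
cos(61π/36) = 0.5736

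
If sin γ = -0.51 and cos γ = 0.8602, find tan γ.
tan γ = sin γ / cos γ = -0.5929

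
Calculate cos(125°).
cos(125°) = -0.5736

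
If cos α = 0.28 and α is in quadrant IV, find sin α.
sin α = -0.96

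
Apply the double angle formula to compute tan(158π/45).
tan(158π/45) = 2 tan 79π/45 / (1 - tan²79π/45) = -28.64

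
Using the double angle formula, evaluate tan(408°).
tan(408°) = 2 tan 204° / (1 - tan²204°) = 1.111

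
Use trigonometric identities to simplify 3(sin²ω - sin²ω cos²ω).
3(sin²ω - sin²ω cos²ω) = 3(sin⁴ω) (using Factoring)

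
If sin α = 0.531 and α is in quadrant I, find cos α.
cos α = 0.8474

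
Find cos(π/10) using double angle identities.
cos(π/10) = cos²π/20 - sin²π/20 = 0.9511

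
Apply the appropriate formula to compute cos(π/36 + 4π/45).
cos(π/36 + 4π/45) = cos π/36 cos 4π/45 - sin π/36 sin 4π/45 = 0.9336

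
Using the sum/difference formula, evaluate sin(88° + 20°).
sin(88° + 20°) = sin 88° cos 20° + cos 88° sin 20° = 0.9511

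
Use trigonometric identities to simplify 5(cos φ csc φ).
5(cos φ csc φ) = 5(cot φ) (using Reciprocal + quotient)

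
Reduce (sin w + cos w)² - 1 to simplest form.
(sin w + cos w)² - 1 = sin(2w) (using Pythagorean + double angle)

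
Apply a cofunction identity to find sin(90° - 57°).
sin(90° - 57°) = cos(57°) = 0.5446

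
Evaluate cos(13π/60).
cos(13π/60) = 0.7771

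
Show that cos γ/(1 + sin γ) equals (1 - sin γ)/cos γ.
RHS = (1 - sin γ)(1 + sin γ) / (cos γ(1 + sin γ)) = (1 - sin²γ) / (cos γ(1 + sin γ)) = cos²γ / (cos γ(1 + sin γ)) = cos γ/(1 + sin γ) = LHS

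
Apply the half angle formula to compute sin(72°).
sin(72°) = √((1 - cos 144°)/2) = 0.9511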